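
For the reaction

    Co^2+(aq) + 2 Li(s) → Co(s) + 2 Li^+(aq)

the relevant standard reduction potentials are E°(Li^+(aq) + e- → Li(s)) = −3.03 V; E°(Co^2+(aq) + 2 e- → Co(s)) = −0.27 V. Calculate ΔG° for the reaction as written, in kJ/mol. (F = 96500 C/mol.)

−533 kJ/mol

In the reaction as written Co^2+(aq) is reduced, so the Co²⁺/Co couple is the cathode and Li⁺/Li is the anode.
E°cell = −0.27 − (−3.03) = +2.76 V; balancing electrons gives n = 2.
ΔG° = −nFE°cell = −(2)(96500)(+2.76) J/mol = −533 kJ/mol.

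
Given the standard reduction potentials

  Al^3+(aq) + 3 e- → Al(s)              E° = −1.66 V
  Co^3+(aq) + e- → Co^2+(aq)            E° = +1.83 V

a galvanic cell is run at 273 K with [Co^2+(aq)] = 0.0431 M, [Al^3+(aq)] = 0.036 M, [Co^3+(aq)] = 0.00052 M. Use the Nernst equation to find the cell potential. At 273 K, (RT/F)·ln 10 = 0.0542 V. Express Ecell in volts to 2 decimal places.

Co³⁺/Co²⁺ is reduced (cathode, E° = +1.83 V) and Al³⁺/Al is oxidized (anode).
E°cell = +1.83 − (−1.66) = +3.49 V, with n = 3 electrons transferred.
The balanced reaction is 3 Co^3+(aq) + Al(s) → 3 Co^2+(aq) + Al^3+(aq), so Q = ([Co^2+(aq)]^3·[Al^3+(aq)]) / [Co^3+(aq)]^3 = 2.05×10^4 and log Q = 4.312.
By the Nernst equation, E = +3.49 − (0.0542/3)·(4.312) = +3.41 V.

+3.41 V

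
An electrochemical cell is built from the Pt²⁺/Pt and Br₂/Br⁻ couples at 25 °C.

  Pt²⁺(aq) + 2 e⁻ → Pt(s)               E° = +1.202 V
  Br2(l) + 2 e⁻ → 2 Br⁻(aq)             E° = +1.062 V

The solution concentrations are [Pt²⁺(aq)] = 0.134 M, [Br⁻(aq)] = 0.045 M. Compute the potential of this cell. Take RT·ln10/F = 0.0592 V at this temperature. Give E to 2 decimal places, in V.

+0.03 V

The Pt²⁺/Pt couple has the more positive E°, so it is the cathode; Br₂/Br⁻ is the anode.
The standard potential is +1.202 − (+1.062) = +0.140 V and the balanced reaction transfers n = 2 electrons.
For the overall reaction Pt²⁺(aq) + 2 Br⁻(aq) → Pt(s) + Br2(l), Q = 1 / ([Pt²⁺(aq)]·[Br⁻(aq)]^2) = 3.69×10^3, giving log Q = 3.566.
Applying E = E° − (RT ln10/nF)·log Q gives +0.140 − (0.0592/2)(3.566) = +0.03 V.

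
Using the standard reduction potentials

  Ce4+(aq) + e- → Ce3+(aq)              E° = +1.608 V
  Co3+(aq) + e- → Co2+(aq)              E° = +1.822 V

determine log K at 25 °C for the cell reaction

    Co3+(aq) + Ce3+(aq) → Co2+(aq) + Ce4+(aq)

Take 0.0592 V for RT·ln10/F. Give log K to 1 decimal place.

log K = 3.6

The Co³⁺/Co²⁺ couple is reduced (cathode); E°cell = +1.822 − (+1.608) = +0.214 V with n = 1.
At equilibrium E = 0, so log K = nE°cell / 0.0592 = (1)(+0.214) / 0.0592 = 3.6.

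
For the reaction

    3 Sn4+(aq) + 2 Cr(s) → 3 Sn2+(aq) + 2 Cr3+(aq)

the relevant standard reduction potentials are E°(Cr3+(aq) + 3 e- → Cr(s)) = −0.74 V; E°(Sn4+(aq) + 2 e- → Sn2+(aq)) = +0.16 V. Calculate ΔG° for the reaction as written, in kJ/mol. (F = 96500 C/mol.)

In the reaction as written Sn4+(aq) is reduced, so the Sn⁴⁺/Sn²⁺ couple is the cathode and Cr³⁺/Cr is the anode.
E°cell = +0.16 − (−0.74) = +0.90 V; balancing electrons gives n = 6.
ΔG° = −nFE°cell = −(6)(96500)(+0.90) J/mol = −521 kJ/mol.

−521 kJ/mol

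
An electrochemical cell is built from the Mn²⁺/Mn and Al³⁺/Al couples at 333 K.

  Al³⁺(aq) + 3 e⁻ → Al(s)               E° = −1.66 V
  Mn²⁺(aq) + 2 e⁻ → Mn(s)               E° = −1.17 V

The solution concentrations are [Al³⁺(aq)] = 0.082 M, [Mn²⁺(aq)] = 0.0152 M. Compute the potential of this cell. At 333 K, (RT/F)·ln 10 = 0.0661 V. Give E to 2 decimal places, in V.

Mn²⁺/Mn is reduced (cathode, E° = −1.17 V) and Al³⁺/Al is oxidized (anode).
E°cell = −1.17 − (−1.66) = +0.49 V, with n = 6 electrons transferred.
Balancing gives 3 Mn²⁺(aq) + 2 Al(s) → 3 Mn(s) + 2 Al³⁺(aq); hence Q = [Al³⁺(aq)]^2 / [Mn²⁺(aq)]^3 = 1.91×10^3 (log Q = 3.282).
E = E° − (0.0661/n)·log Q = +0.49 − (0.0661/6)(3.282) = +0.45 V.

+0.45 V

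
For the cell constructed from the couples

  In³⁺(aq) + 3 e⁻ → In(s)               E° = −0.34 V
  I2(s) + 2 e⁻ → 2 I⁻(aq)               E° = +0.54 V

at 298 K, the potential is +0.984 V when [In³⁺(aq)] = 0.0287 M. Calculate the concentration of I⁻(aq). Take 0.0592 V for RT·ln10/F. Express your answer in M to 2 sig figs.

0.057 M

I₂/I⁻ is the cathode (higher E°); E°cell = +0.54 − (−0.34) = +0.88 V with n = 6.
From the Nernst equation, log Q = n(E° − E)/0.0592 = 6·(+0.88 − (+0.984))/0.0592 = −10.541.
The balanced reaction is 3 I2(s) + 2 In(s) → 6 I⁻(aq) + 2 In³⁺(aq), so Q = [I⁻(aq)]^6·[In³⁺(aq)]^2.
Solving for the unknown gives log [I⁻(aq)] = −1.243, so [I⁻(aq)] ≈ 0.057 M.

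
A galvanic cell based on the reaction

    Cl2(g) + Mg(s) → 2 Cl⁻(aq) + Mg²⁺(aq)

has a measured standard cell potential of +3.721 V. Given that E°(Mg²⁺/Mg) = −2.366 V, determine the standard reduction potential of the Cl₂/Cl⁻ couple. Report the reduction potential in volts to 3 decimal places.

+1.355 V

In the reaction as written the Cl₂/Cl⁻ couple is reduced (cathode) and Mg²⁺/Mg is oxidized (anode), so E°cell = E°(Cl₂/Cl⁻) − E°(Mg²⁺/Mg).
E°(Cl₂/Cl⁻) = E°cell + E°(anode) = +3.721 + (−2.366) = +1.355 V.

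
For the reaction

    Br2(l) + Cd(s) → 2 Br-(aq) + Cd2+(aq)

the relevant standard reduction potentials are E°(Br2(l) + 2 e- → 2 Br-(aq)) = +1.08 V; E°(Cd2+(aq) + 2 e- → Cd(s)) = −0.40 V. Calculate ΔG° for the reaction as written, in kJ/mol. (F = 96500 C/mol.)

In the reaction as written Br2(l) is reduced, so the Br₂/Br⁻ couple is the cathode and Cd²⁺/Cd is the anode.
E°cell = +1.08 − (−0.40) = +1.48 V; balancing electrons gives n = 2.
ΔG° = −nFE°cell = −(2)(96500)(+1.48) J/mol = −286 kJ/mol.

−286 kJ/mol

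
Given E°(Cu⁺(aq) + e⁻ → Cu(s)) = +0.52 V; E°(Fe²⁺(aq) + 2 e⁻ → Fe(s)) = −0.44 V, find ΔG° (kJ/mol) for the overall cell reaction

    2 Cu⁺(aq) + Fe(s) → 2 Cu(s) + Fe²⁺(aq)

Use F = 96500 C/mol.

−185 kJ/mol

In the reaction as written Cu⁺(aq) is reduced, so the Cu⁺/Cu couple is the cathode and Fe²⁺/Fe is the anode.
E°cell = +0.52 − (−0.44) = +0.96 V; balancing electrons gives n = 2.
ΔG° = −nFE°cell = −(2)(96500)(+0.96) J/mol = −185 kJ/mol.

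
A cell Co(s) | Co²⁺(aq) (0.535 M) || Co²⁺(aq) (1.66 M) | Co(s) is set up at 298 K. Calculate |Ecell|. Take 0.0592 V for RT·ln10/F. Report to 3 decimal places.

For a concentration cell E°cell = 0, since both electrodes use the same couple.
The compartment with the higher Co²⁺(aq) concentration (1.66 M) acts as the cathode; ions are reduced there and produced at the dilute (0.535 M) anode.
With n = 2, Ecell = −(0.0592/2)·log([dilute]/[conc]) = −(0.0592/2)·log(0.535/1.66) = +0.015 V.

0.015 V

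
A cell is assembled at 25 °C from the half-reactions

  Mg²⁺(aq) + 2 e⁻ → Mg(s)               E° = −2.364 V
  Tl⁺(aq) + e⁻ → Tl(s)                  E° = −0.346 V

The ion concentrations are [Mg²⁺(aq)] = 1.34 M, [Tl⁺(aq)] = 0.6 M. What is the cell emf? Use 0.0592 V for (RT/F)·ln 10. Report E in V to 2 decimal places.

Since E°(Tl⁺/Tl) > E°(Mg²⁺/Mg), Tl⁺/Tl serves as the cathode.
E°cell = −0.346 − (−2.364) = +2.018 V, with n = 2 electrons transferred.
For the overall reaction 2 Tl⁺(aq) + Mg(s) → 2 Tl(s) + Mg²⁺(aq), Q = [Mg²⁺(aq)] / [Tl⁺(aq)]^2 = 3.72, giving log Q = 0.571.
Applying E = E° − (RT ln10/nF)·log Q gives +2.018 − (0.0592/2)(0.571) = +2.00 V.

+2.00 V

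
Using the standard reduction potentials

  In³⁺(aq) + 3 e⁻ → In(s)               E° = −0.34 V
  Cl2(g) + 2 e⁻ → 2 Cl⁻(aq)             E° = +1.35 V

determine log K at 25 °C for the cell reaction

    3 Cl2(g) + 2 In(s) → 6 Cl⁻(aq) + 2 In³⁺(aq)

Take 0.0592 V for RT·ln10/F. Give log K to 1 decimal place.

log K = 171.3

The Cl₂/Cl⁻ couple is reduced (cathode); E°cell = +1.35 − (−0.34) = +1.69 V with n = 6.
At equilibrium E = 0, so log K = nE°cell / 0.0592 = (6)(+1.69) / 0.0592 = 171.3.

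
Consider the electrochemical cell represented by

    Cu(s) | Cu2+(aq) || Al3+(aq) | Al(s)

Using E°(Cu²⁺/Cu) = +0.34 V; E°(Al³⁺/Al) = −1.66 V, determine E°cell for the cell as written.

By convention the left-hand electrode in cell notation is the anode (oxidation) and the right-hand electrode is the cathode (reduction).
E°cell = E°(right) − E°(left) = −1.66 − (+0.34) = −2.00 V.
The negative sign shows that, as written, the cell would require an external voltage to drive the reaction.

−2.00 V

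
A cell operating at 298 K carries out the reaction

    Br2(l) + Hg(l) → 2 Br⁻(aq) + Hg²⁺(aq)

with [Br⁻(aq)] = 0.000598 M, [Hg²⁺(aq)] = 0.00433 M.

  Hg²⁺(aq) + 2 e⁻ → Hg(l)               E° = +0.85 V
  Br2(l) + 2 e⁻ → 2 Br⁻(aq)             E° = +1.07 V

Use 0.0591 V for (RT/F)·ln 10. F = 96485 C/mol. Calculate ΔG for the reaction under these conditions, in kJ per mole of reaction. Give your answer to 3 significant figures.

E°cell = +1.07 − (+0.85) = +0.22 V; the balanced reaction transfers n = 2 electrons.
Here Q = [Br⁻(aq)]^2·[Hg²⁺(aq)] = 1.55×10^−9 (log Q = −8.810), giving E = +0.22 − (0.0591/2)·(−8.810) = +0.4803 V.
Finally ΔG = −nFE = −(2)(96485 C/mol)(+0.4803 V) = −92.7 kJ/mol.

−92.7 kJ/mol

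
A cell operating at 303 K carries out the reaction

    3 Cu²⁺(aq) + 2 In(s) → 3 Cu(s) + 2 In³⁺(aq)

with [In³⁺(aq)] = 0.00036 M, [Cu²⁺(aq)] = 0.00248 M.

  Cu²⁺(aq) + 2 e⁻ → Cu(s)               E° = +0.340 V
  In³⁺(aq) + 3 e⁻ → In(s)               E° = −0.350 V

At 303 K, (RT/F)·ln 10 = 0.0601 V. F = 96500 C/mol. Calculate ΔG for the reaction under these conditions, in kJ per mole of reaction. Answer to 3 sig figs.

E°cell = +0.340 − (−0.350) = +0.690 V; the balanced reaction transfers n = 6 electrons.
The reaction quotient is [In³⁺(aq)]^2 / [Cu²⁺(aq)]^3 = 8.5; by Nernst, E = +0.690 − (0.0601/6)(0.929) = +0.6807 V.
ΔG = −nFE = −(6)(96500)(+0.6807) J/mol = −394 kJ/mol.

−394 kJ/mol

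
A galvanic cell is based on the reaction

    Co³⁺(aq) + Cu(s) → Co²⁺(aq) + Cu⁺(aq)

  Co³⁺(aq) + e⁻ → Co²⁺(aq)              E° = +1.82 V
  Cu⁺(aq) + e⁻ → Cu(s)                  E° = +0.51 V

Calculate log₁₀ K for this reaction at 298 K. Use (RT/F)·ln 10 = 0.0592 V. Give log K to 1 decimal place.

The Co³⁺/Co²⁺ couple is reduced (cathode); E°cell = +1.82 − (+0.51) = +1.31 V with n = 1.
At equilibrium E = 0, so log K = nE°cell / 0.0592 = (1)(+1.31) / 0.0592 = 22.1.

log K = 22.1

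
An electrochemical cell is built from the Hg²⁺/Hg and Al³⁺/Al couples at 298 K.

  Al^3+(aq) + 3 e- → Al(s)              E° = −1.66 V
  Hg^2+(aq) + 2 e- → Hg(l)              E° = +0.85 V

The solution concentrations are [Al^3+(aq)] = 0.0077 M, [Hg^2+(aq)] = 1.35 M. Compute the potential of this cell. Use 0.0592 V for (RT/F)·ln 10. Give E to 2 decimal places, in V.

The Hg²⁺/Hg couple has the more positive E°, so it is the cathode; Al³⁺/Al is the anode.
The standard potential is +0.85 − (−1.66) = +2.51 V and the balanced reaction transfers n = 6 electrons.
For the overall reaction 3 Hg^2+(aq) + 2 Al(s) → 3 Hg(l) + 2 Al^3+(aq), Q = [Al^3+(aq)]^2 / [Hg^2+(aq)]^3 = 2.41×10^−5, giving log Q = −4.618.
E = E° − (0.0592/n)·log Q = +2.51 − (0.0592/6)(−4.618) = +2.56 V.

+2.56 V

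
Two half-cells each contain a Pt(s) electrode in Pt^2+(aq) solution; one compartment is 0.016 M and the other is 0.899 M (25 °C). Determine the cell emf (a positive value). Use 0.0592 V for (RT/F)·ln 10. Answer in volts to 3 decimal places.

For a concentration cell E°cell = 0, since both electrodes use the same couple.
The compartment with the higher Pt^2+(aq) concentration (0.899 M) acts as the cathode; ions are reduced there and produced at the dilute (0.016 M) anode.
With n = 2, Ecell = −(0.0592/2)·log([dilute]/[conc]) = −(0.0592/2)·log(0.016/0.899) = +0.052 V.

0.052 V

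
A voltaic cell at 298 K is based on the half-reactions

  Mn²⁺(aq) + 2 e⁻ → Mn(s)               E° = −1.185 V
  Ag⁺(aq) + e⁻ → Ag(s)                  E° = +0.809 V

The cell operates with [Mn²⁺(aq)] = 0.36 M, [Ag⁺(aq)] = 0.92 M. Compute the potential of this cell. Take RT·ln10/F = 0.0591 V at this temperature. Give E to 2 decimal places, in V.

Since E°(Ag⁺/Ag) > E°(Mn²⁺/Mn), Ag⁺/Ag serves as the cathode.
The standard potential is +0.809 − (−1.185) = +1.994 V and the balanced reaction transfers n = 2 electrons.
Balancing gives 2 Ag⁺(aq) + Mn(s) → 2 Ag(s) + Mn²⁺(aq); hence Q = [Mn²⁺(aq)] / [Ag⁺(aq)]^2 = 0.425 (log Q = −0.371).
Applying E = E° − (RT ln10/nF)·log Q gives +1.994 − (0.0591/2)(−0.371) = +2.00 V.

+2.00 V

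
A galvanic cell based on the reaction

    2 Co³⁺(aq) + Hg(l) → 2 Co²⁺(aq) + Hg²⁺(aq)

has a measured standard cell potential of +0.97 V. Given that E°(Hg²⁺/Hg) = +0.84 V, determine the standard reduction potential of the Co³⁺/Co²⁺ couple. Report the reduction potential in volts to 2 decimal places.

+1.81 V

In the reaction as written the Co³⁺/Co²⁺ couple is reduced (cathode) and Hg²⁺/Hg is oxidized (anode), so E°cell = E°(Co³⁺/Co²⁺) − E°(Hg²⁺/Hg).
E°(Co³⁺/Co²⁺) = E°cell + E°(anode) = +0.97 + (+0.84) = +1.81 V.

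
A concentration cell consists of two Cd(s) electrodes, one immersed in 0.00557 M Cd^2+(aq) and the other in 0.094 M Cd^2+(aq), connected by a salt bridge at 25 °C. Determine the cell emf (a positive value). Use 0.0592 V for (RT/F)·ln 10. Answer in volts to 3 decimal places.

For a concentration cell E°cell = 0, since both electrodes use the same couple.
The compartment with the higher Cd^2+(aq) concentration (0.094 M) acts as the cathode; ions are reduced there and produced at the dilute (0.00557 M) anode.
With n = 2, Ecell = −(0.0592/2)·log([dilute]/[conc]) = −(0.0592/2)·log(0.00557/0.094) = +0.036 V.

0.036 V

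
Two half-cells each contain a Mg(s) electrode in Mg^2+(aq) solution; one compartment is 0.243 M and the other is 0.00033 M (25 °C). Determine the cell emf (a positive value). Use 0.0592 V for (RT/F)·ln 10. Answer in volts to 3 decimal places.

For a concentration cell E°cell = 0, since both electrodes use the same couple.
The compartment with the higher Mg^2+(aq) concentration (0.243 M) acts as the cathode; ions are reduced there and produced at the dilute (0.00033 M) anode.
With n = 2, Ecell = −(0.0592/2)·log([dilute]/[conc]) = −(0.0592/2)·log(0.00033/0.243) = +0.085 V.

0.085 V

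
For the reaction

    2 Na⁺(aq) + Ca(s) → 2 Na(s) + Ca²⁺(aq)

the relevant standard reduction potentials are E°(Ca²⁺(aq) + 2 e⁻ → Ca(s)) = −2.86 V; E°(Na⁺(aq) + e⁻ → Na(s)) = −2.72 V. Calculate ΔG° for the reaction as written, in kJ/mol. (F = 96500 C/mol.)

In the reaction as written Na⁺(aq) is reduced, so the Na⁺/Na couple is the cathode and Ca²⁺/Ca is the anode.
E°cell = −2.72 − (−2.86) = +0.14 V; balancing electrons gives n = 2.
ΔG° = −nFE°cell = −(2)(96500)(+0.14) J/mol = −27.0 kJ/mol.

−27.0 kJ/mol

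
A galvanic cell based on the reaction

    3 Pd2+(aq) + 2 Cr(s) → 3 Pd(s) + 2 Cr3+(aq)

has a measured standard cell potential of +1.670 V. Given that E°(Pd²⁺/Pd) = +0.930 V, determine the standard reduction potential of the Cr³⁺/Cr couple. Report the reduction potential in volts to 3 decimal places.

In the reaction as written the Pd²⁺/Pd couple is reduced (cathode) and Cr³⁺/Cr is oxidized (anode), so E°cell = E°(Pd²⁺/Pd) − E°(Cr³⁺/Cr).
E°(Cr³⁺/Cr) = E°(cathode) − E°cell = +0.930 − (+1.670) = −0.740 V.

−0.740 V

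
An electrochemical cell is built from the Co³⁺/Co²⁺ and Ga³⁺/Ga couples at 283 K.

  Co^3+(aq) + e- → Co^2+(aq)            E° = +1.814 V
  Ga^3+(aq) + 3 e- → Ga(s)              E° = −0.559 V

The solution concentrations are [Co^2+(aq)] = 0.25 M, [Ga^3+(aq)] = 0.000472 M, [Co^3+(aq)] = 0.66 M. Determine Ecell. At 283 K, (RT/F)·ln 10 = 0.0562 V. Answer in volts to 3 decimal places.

+2.459 V

Co³⁺/Co²⁺ is reduced (cathode, E° = +1.814 V) and Ga³⁺/Ga is oxidized (anode).
The standard potential is +1.814 − (−0.559) = +2.373 V and the balanced reaction transfers n = 3 electrons.
For the overall reaction 3 Co^3+(aq) + Ga(s) → 3 Co^2+(aq) + Ga^3+(aq), Q = ([Co^2+(aq)]^3·[Ga^3+(aq)]) / [Co^3+(aq)]^3 = 2.57×10^−5, giving log Q = −4.591.
E = E° − (0.0562/n)·log Q = +2.373 − (0.0562/3)(−4.591) = +2.459 V.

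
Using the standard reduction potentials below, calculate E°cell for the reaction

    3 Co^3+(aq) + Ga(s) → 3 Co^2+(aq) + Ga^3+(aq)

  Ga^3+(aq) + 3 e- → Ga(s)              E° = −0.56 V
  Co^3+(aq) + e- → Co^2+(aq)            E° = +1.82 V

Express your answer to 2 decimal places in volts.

In the reaction as written, Co^3+(aq) is reduced (cathode) and Ga^3+(aq) is produced by oxidation at the anode.
E°cell = E°(cathode) − E°(anode) = +1.82 − (−0.56) = +2.38 V.

+2.38 V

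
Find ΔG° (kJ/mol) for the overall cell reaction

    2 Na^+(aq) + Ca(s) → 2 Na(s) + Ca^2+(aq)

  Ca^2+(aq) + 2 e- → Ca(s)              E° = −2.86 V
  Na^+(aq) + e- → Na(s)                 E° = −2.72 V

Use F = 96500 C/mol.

−27.0 kJ/mol

In the reaction as written Na^+(aq) is reduced, so the Na⁺/Na couple is the cathode and Ca²⁺/Ca is the anode.
E°cell = −2.72 − (−2.86) = +0.14 V; balancing electrons gives n = 2.
ΔG° = −nFE°cell = −(2)(96500)(+0.14) J/mol = −27.0 kJ/mol.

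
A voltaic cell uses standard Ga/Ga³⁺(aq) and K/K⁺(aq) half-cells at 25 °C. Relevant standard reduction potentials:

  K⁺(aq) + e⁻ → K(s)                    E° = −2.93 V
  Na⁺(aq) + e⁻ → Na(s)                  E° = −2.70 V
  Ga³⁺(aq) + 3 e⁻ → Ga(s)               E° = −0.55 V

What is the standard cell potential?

+2.38 V

Of the two couples in this cell, the one with the more positive reduction potential is reduced at the cathode: here that is Ga³⁺/Ga (−0.55 V); K⁺/K (−2.93 V) is the anode.
E°cell = E°(cathode) − E°(anode) = −0.55 − (−2.93) = +2.38 V.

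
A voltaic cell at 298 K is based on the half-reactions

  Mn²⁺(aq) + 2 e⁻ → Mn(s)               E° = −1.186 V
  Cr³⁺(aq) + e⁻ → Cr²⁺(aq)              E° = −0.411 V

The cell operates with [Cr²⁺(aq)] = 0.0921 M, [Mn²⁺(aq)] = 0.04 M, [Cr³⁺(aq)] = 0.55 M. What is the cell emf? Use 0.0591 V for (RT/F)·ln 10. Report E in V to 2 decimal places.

Since E°(Cr³⁺/Cr²⁺) > E°(Mn²⁺/Mn), Cr³⁺/Cr²⁺ serves as the cathode.
E°cell = −0.411 − (−1.186) = +0.775 V, with n = 2 electrons transferred.
For the overall reaction 2 Cr³⁺(aq) + Mn(s) → 2 Cr²⁺(aq) + Mn²⁺(aq), Q = ([Cr²⁺(aq)]^2·[Mn²⁺(aq)]) / [Cr³⁺(aq)]^2 = 0.00112, giving log Q = −2.950.
Applying E = E° − (RT ln10/nF)·log Q gives +0.775 − (0.0591/2)(−2.950) = +0.86 V.

+0.86 V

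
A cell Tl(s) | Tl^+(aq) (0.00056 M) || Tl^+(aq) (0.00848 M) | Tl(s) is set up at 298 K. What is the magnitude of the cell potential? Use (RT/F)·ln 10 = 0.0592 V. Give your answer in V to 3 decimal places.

0.070 V

For a concentration cell E°cell = 0, since both electrodes use the same couple.
The compartment with the higher Tl^+(aq) concentration (0.00848 M) acts as the cathode; ions are reduced there and produced at the dilute (0.00056 M) anode.
With n = 1, Ecell = −(0.0592/1)·log([dilute]/[conc]) = −(0.0592/1)·log(0.00056/0.00848) = +0.070 V.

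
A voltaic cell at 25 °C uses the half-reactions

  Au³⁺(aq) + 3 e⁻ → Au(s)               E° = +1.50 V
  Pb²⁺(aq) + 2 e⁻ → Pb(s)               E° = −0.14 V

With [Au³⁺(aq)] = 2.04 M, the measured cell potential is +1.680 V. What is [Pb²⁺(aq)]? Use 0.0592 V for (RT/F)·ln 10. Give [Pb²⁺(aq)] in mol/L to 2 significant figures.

The Au³⁺/Au couple has the larger reduction potential, so it is the cathode: E°cell = +1.50 − (−0.14) = +1.64 V and n = 6.
Since E = E° − (0.0592/n)·log Q, log Q = n(E° − E)/0.0592 = −4.054.
The balanced reaction is 2 Au³⁺(aq) + 3 Pb(s) → 2 Au(s) + 3 Pb²⁺(aq), so Q = [Pb²⁺(aq)]^3 / [Au³⁺(aq)]^2.
Solving for the unknown gives log [Pb²⁺(aq)] = −1.145, so [Pb²⁺(aq)] ≈ 0.072 M.

0.072 M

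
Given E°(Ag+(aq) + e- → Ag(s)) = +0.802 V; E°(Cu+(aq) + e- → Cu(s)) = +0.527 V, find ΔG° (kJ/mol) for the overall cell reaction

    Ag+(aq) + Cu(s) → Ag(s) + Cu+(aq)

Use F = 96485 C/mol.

−26.5 kJ/mol

In the reaction as written Ag+(aq) is reduced, so the Ag⁺/Ag couple is the cathode and Cu⁺/Cu is the anode.
E°cell = +0.802 − (+0.527) = +0.275 V; balancing electrons gives n = 1.
ΔG° = −nFE°cell = −(1)(96485)(+0.275) J/mol = −26.5 kJ/mol.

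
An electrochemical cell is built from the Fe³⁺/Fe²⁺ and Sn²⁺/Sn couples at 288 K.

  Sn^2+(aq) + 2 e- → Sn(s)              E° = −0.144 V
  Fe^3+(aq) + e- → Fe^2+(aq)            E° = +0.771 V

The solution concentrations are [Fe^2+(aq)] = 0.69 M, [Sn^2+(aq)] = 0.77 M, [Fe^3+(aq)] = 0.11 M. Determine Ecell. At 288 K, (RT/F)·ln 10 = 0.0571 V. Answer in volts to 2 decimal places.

Since E°(Fe³⁺/Fe²⁺) > E°(Sn²⁺/Sn), Fe³⁺/Fe²⁺ serves as the cathode.
The standard potential is +0.771 − (−0.144) = +0.915 V and the balanced reaction transfers n = 2 electrons.
The balanced reaction is 2 Fe^3+(aq) + Sn(s) → 2 Fe^2+(aq) + Sn^2+(aq), so Q = ([Fe^2+(aq)]^2·[Sn^2+(aq)]) / [Fe^3+(aq)]^2 = 30.3 and log Q = 1.481.
E = E° − (0.0571/n)·log Q = +0.915 − (0.0571/2)(1.481) = +0.87 V.

+0.87 V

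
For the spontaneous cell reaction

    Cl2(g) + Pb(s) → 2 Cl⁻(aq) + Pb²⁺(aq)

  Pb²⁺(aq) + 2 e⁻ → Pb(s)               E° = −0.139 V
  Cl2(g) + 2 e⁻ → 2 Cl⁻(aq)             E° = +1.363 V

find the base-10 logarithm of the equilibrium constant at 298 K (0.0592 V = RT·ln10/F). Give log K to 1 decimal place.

The Cl₂/Cl⁻ couple is reduced (cathode); E°cell = +1.363 − (−0.139) = +1.502 V with n = 2.
At equilibrium E = 0, so log K = nE°cell / 0.0592 = (2)(+1.502) / 0.0592 = 50.7.

log K = 50.7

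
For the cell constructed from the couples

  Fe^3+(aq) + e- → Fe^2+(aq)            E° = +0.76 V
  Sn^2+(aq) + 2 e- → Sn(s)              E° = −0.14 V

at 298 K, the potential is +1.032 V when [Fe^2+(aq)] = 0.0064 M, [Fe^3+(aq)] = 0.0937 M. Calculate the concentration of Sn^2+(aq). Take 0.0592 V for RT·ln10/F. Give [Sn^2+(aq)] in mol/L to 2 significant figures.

With Fe³⁺/Fe²⁺ at the cathode and Sn²⁺/Sn at the anode, E°cell = +0.76 − (−0.14) = +0.90 V (n = 2).
Since E = E° − (0.0592/n)·log Q, log Q = n(E° − E)/0.0592 = −4.459.
The balanced reaction is 2 Fe^3+(aq) + Sn(s) → 2 Fe^2+(aq) + Sn^2+(aq), so Q = ([Fe^2+(aq)]^2·[Sn^2+(aq)]) / [Fe^3+(aq)]^2.
Substituting the known concentrations and solving, log [Sn^2+(aq)] = −2.128 and [Sn^2+(aq)] = 0.0074 M.

0.0074 M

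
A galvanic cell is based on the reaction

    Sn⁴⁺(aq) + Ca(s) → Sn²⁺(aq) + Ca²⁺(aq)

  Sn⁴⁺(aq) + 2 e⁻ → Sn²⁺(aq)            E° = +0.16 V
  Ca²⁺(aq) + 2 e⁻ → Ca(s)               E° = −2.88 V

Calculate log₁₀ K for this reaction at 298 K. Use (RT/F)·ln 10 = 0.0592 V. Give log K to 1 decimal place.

The Sn⁴⁺/Sn²⁺ couple is reduced (cathode); E°cell = +0.16 − (−2.88) = +3.04 V with n = 2.
At equilibrium E = 0, so log K = nE°cell / 0.0592 = (2)(+3.04) / 0.0592 = 102.7.

log K = 102.7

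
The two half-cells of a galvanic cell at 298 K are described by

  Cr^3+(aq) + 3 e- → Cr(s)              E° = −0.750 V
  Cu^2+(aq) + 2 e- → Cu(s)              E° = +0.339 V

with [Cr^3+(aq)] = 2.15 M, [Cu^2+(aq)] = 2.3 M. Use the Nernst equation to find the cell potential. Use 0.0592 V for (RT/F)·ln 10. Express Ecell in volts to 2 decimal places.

+1.09 V

Cu²⁺/Cu is reduced (cathode, E° = +0.339 V) and Cr³⁺/Cr is oxidized (anode).
E°cell = +0.339 − (−0.750) = +1.089 V, with n = 6 electrons transferred.
Balancing gives 3 Cu^2+(aq) + 2 Cr(s) → 3 Cu(s) + 2 Cr^3+(aq); hence Q = [Cr^3+(aq)]^2 / [Cu^2+(aq)]^3 = 0.38 (log Q = −0.420).
E = E° − (0.0592/n)·log Q = +1.089 − (0.0592/6)(−0.420) = +1.09 V.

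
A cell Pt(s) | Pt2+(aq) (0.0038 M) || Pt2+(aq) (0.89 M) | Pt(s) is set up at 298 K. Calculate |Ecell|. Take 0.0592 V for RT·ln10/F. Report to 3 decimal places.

For a concentration cell E°cell = 0, since both electrodes use the same couple.
The compartment with the higher Pt2+(aq) concentration (0.89 M) acts as the cathode; ions are reduced there and produced at the dilute (0.0038 M) anode.
With n = 2, Ecell = −(0.0592/2)·log([dilute]/[conc]) = −(0.0592/2)·log(0.0038/0.89) = +0.070 V.

0.070 V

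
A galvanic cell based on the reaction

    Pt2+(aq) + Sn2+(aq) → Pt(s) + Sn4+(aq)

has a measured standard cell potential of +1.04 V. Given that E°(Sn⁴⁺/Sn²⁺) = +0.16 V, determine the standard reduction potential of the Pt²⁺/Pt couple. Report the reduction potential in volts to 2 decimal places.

+1.20 V

In the reaction as written the Pt²⁺/Pt couple is reduced (cathode) and Sn⁴⁺/Sn²⁺ is oxidized (anode), so E°cell = E°(Pt²⁺/Pt) − E°(Sn⁴⁺/Sn²⁺).
E°(Pt²⁺/Pt) = E°cell + E°(anode) = +1.04 + (+0.16) = +1.20 V.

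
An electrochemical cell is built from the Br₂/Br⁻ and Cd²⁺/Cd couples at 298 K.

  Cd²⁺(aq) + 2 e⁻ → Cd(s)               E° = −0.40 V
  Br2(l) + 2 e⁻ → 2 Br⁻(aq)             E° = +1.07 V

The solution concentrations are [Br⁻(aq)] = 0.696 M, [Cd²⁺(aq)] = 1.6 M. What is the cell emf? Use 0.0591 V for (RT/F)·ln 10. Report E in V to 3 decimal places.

The Br₂/Br⁻ couple has the more positive E°, so it is the cathode; Cd²⁺/Cd is the anode.
The standard potential is +1.07 − (−0.40) = +1.47 V and the balanced reaction transfers n = 2 electrons.
The balanced reaction is Br2(l) + Cd(s) → 2 Br⁻(aq) + Cd²⁺(aq), so Q = [Br⁻(aq)]^2·[Cd²⁺(aq)] = 0.775 and log Q = −0.111.
By the Nernst equation, E = +1.47 − (0.0591/2)·(−0.111) = +1.473 V.

+1.473 V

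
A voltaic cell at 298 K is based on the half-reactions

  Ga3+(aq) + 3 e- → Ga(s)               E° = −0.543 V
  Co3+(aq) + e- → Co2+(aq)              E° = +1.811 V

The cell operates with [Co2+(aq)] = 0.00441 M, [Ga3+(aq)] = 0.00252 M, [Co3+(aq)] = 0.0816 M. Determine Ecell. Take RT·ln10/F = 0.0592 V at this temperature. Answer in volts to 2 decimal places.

+2.48 V

The Co³⁺/Co²⁺ couple has the more positive E°, so it is the cathode; Ga³⁺/Ga is the anode.
E°cell = +1.811 − (−0.543) = +2.354 V, with n = 3 electrons transferred.
For the overall reaction 3 Co3+(aq) + Ga(s) → 3 Co2+(aq) + Ga3+(aq), Q = ([Co2+(aq)]^3·[Ga3+(aq)]) / [Co3+(aq)]^3 = 3.98×10^−7, giving log Q = −6.400.
By the Nernst equation, E = +2.354 − (0.0592/3)·(−6.400) = +2.48 V.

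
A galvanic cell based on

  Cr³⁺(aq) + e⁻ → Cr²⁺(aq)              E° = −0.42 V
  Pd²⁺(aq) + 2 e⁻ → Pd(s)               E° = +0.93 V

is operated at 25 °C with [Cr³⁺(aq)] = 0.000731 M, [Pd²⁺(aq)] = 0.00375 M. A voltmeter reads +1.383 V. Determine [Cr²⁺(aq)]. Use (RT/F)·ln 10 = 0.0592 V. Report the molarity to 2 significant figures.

With Pd²⁺/Pd at the cathode and Cr³⁺/Cr²⁺ at the anode, E°cell = +0.93 − (−0.42) = +1.35 V (n = 2).
From the Nernst equation, log Q = n(E° − E)/0.0592 = 2·(+1.35 − (+1.383))/0.0592 = −1.115.
The balanced reaction is Pd²⁺(aq) + 2 Cr²⁺(aq) → Pd(s) + 2 Cr³⁺(aq), so Q = [Cr³⁺(aq)]^2 / ([Pd²⁺(aq)]·[Cr²⁺(aq)]^2).
Solving for the unknown gives log [Cr²⁺(aq)] = −1.366, so [Cr²⁺(aq)] ≈ 0.043 M.

0.043 M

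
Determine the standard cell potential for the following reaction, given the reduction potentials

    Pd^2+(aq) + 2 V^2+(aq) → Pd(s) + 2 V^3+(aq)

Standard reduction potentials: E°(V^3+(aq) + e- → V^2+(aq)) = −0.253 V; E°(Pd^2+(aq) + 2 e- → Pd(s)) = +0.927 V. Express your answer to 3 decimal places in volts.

+1.180 V

In the reaction as written, Pd^2+(aq) is reduced (cathode) and V^3+(aq) is produced by oxidation at the anode.
E°cell = E°(cathode) − E°(anode) = +0.927 − (−0.253) = +1.180 V.
The positive value indicates the reaction is spontaneous as written.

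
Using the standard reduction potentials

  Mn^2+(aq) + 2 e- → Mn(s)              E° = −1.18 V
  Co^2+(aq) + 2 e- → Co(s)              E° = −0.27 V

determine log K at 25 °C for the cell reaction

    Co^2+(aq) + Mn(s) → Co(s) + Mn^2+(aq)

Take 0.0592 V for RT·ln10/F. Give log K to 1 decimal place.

log K = 30.7

The Co²⁺/Co couple is reduced (cathode); E°cell = −0.27 − (−1.18) = +0.91 V with n = 2.
At equilibrium E = 0, so log K = nE°cell / 0.0592 = (2)(+0.91) / 0.0592 = 30.7.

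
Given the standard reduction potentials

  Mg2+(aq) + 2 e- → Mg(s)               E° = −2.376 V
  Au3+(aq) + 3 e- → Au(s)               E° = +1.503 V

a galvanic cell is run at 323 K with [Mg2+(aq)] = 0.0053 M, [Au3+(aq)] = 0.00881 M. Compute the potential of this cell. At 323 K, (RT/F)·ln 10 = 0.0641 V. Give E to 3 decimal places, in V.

Au³⁺/Au is reduced (cathode, E° = +1.503 V) and Mg²⁺/Mg is oxidized (anode).
E°cell = +1.503 − (−2.376) = +3.879 V, with n = 6 electrons transferred.
Balancing gives 2 Au3+(aq) + 3 Mg(s) → 2 Au(s) + 3 Mg2+(aq); hence Q = [Mg2+(aq)]^3 / [Au3+(aq)]^2 = 0.00192 (log Q = −2.717).
Applying E = E° − (RT ln10/nF)·log Q gives +3.879 − (0.0641/6)(−2.717) = +3.908 V.

+3.908 V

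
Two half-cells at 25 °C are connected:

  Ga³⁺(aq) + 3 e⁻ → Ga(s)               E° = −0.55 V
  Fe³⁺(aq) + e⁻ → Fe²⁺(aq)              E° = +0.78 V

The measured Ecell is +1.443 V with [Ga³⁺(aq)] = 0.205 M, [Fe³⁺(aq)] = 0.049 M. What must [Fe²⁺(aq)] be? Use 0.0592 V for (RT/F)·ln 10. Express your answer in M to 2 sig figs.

0.0010 M

The Fe³⁺/Fe²⁺ couple has the larger reduction potential, so it is the cathode: E°cell = +0.78 − (−0.55) = +1.33 V and n = 3.
From the Nernst equation, log Q = n(E° − E)/0.0592 = 3·(+1.33 − (+1.443))/0.0592 = −5.726.
For 3 Fe³⁺(aq) + Ga(s) → 3 Fe²⁺(aq) + Ga³⁺(aq), the reaction quotient is Q = ([Fe²⁺(aq)]^3·[Ga³⁺(aq)]) / [Fe³⁺(aq)]^3.
Isolating [Fe²⁺(aq)] in Q = 10^{−5.726} yields log [Fe²⁺(aq)] = −2.989, i.e. 0.0010 M.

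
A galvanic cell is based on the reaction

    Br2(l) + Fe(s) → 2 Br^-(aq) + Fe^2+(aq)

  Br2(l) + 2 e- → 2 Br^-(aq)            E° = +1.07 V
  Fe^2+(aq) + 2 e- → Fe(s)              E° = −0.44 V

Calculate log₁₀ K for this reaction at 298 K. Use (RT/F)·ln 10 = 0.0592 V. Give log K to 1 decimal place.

log K = 51.0

The Br₂/Br⁻ couple is reduced (cathode); E°cell = +1.07 − (−0.44) = +1.51 V with n = 2.
At equilibrium E = 0, so log K = nE°cell / 0.0592 = (2)(+1.51) / 0.0592 = 51.0.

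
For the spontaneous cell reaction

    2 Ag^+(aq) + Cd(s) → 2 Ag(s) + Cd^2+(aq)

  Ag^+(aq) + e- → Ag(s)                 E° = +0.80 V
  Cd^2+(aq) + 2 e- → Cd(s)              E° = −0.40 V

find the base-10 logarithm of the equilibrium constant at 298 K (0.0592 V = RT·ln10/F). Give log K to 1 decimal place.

log K = 40.5

The Ag⁺/Ag couple is reduced (cathode); E°cell = +0.80 − (−0.40) = +1.20 V with n = 2.
At equilibrium E = 0, so log K = nE°cell / 0.0592 = (2)(+1.20) / 0.0592 = 40.5.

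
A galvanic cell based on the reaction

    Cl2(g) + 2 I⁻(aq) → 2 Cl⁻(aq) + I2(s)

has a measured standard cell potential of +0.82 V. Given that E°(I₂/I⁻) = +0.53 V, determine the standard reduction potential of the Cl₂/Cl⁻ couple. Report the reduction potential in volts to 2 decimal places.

+1.35 V

In the reaction as written the Cl₂/Cl⁻ couple is reduced (cathode) and I₂/I⁻ is oxidized (anode), so E°cell = E°(Cl₂/Cl⁻) − E°(I₂/I⁻).
E°(Cl₂/Cl⁻) = E°cell + E°(anode) = +0.82 + (+0.53) = +1.35 V.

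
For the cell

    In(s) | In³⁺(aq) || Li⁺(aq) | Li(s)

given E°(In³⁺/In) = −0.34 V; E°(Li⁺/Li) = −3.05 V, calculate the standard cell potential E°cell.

−2.71 V

By convention the left-hand electrode in cell notation is the anode (oxidation) and the right-hand electrode is the cathode (reduction).
E°cell = E°(right) − E°(left) = −3.05 − (−0.34) = −2.71 V.
The negative sign shows that, as written, the cell would require an external voltage to drive the reaction.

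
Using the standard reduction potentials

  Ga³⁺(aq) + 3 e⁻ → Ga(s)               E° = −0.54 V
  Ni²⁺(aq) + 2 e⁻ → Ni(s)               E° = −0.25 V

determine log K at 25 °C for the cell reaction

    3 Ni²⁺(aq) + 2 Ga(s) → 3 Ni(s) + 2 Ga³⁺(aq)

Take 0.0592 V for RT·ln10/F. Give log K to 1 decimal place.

log K = 29.4

The Ni²⁺/Ni couple is reduced (cathode); E°cell = −0.25 − (−0.54) = +0.29 V with n = 6.
At equilibrium E = 0, so log K = nE°cell / 0.0592 = (6)(+0.29) / 0.0592 = 29.4.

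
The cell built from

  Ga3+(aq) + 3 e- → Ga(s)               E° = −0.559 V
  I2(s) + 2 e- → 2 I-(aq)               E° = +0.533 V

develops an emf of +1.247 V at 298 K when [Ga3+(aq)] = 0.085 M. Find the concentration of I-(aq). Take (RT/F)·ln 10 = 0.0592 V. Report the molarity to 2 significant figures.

The I₂/I⁻ couple has the larger reduction potential, so it is the cathode: E°cell = +0.533 − (−0.559) = +1.092 V and n = 6.
Since E = E° − (0.0592/n)·log Q, log Q = n(E° − E)/0.0592 = −15.709.
The balanced reaction is 3 I2(s) + 2 Ga(s) → 6 I-(aq) + 2 Ga3+(aq), so Q = [I-(aq)]^6·[Ga3+(aq)]^2.
Isolating [I-(aq)] in Q = 10^{−15.709} yields log [I-(aq)] = −2.261, i.e. 0.0055 M.

0.0055 M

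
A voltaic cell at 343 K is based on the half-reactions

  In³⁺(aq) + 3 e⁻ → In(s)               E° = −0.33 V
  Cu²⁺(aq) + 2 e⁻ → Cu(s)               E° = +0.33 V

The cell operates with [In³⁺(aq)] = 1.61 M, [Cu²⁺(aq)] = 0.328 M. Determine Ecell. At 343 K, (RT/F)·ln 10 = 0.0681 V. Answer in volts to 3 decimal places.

The Cu²⁺/Cu couple has the more positive E°, so it is the cathode; In³⁺/In is the anode.
E°cell = +0.33 − (−0.33) = +0.66 V, with n = 6 electrons transferred.
The balanced reaction is 3 Cu²⁺(aq) + 2 In(s) → 3 Cu(s) + 2 In³⁺(aq), so Q = [In³⁺(aq)]^2 / [Cu²⁺(aq)]^3 = 73.5 and log Q = 1.866.
E = E° − (0.0681/n)·log Q = +0.66 − (0.0681/6)(1.866) = +0.639 V.

+0.639 V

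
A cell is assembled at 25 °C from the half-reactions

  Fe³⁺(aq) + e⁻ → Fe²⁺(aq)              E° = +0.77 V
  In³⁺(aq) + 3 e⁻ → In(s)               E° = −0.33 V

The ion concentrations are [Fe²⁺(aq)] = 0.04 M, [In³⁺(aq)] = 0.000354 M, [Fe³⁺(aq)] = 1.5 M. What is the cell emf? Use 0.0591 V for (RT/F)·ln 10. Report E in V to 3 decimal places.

The Fe³⁺/Fe²⁺ couple has the more positive E°, so it is the cathode; In³⁺/In is the anode.
E°cell = E°cat − E°an = +0.77 − (−0.33) = +1.10 V; n = 3.
Balancing gives 3 Fe³⁺(aq) + In(s) → 3 Fe²⁺(aq) + In³⁺(aq); hence Q = ([Fe²⁺(aq)]^3·[In³⁺(aq)]) / [Fe³⁺(aq)]^3 = 6.71×10^−9 (log Q = −8.173).
By the Nernst equation, E = +1.10 − (0.0591/3)·(−8.173) = +1.261 V.

+1.261 V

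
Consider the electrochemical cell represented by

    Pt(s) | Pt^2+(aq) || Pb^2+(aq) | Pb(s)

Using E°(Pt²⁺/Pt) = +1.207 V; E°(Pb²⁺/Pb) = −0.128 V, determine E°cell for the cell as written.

By convention the left-hand electrode in cell notation is the anode (oxidation) and the right-hand electrode is the cathode (reduction).
E°cell = E°(right) − E°(left) = −0.128 − (+1.207) = −1.335 V.
The negative sign shows that, as written, the cell would require an external voltage to drive the reaction.

−1.335 V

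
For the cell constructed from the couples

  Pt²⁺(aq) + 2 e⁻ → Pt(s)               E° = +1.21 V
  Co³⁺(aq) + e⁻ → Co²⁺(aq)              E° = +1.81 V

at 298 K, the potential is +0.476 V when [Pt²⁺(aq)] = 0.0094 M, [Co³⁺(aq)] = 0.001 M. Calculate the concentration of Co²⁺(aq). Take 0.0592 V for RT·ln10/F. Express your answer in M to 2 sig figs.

Co³⁺/Co²⁺ is the cathode (higher E°); E°cell = +1.81 − (+1.21) = +0.60 V with n = 2.
Since E = E° − (0.0592/n)·log Q, log Q = n(E° − E)/0.0592 = 4.189.
The balanced reaction is 2 Co³⁺(aq) + Pt(s) → 2 Co²⁺(aq) + Pt²⁺(aq), so Q = ([Co²⁺(aq)]^2·[Pt²⁺(aq)]) / [Co³⁺(aq)]^2.
Isolating [Co²⁺(aq)] in Q = 10^{4.189} yields log [Co²⁺(aq)] = 0.108, i.e. 1.3 M.

1.3 M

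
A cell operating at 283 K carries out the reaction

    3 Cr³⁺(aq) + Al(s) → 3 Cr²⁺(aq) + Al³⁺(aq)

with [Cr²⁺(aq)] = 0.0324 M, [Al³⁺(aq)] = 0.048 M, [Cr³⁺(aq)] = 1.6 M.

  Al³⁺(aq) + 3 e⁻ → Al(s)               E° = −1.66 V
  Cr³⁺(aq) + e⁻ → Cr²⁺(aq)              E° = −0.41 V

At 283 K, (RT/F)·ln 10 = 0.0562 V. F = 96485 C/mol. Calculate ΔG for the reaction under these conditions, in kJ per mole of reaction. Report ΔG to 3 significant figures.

E°cell = −0.41 − (−1.66) = +1.25 V; the balanced reaction transfers n = 3 electrons.
Q = ([Cr²⁺(aq)]^3·[Al³⁺(aq)]) / [Cr³⁺(aq)]^3 = 3.99×10^−7, so log Q = −6.399 and E = +1.25 − (0.0562/3)(−6.399) = +1.3699 V.
Then ΔG = −nFE = −3 × 96485 × +1.3699 J/mol = −397 kJ/mol.

−397 kJ/mol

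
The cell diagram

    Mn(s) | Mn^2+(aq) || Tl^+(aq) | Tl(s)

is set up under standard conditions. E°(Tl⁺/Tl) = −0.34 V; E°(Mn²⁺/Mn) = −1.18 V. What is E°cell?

+0.84 V

By convention the left-hand electrode in cell notation is the anode (oxidation) and the right-hand electrode is the cathode (reduction).
E°cell = E°(right) − E°(left) = −0.34 − (−1.18) = +0.84 V.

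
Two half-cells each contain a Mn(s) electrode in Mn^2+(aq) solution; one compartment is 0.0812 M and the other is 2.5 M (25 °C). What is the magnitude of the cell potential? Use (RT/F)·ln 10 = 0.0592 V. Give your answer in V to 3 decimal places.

For a concentration cell E°cell = 0, since both electrodes use the same couple.
The compartment with the higher Mn^2+(aq) concentration (2.5 M) acts as the cathode; ions are reduced there and produced at the dilute (0.0812 M) anode.
With n = 2, Ecell = −(0.0592/2)·log([dilute]/[conc]) = −(0.0592/2)·log(0.0812/2.5) = +0.044 V.

0.044 V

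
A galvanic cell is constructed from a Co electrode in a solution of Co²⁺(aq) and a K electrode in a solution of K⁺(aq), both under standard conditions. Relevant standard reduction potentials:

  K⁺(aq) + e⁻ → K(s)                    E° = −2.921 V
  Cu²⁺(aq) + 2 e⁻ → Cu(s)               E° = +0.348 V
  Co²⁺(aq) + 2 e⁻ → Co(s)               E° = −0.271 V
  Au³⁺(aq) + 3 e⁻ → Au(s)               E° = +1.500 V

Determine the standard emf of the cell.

+2.650 V

Of the two couples in this cell, the one with the more positive reduction potential is reduced at the cathode: here that is Co²⁺/Co (−0.271 V); K⁺/K (−2.921 V) is the anode.
E°cell = E°(cathode) − E°(anode) = −0.271 − (−2.921) = +2.650 V.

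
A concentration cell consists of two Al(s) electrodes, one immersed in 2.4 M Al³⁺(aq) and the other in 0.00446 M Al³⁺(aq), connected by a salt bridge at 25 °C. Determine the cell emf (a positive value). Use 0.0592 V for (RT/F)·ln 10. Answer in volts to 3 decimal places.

0.054 V

For a concentration cell E°cell = 0, since both electrodes use the same couple.
The compartment with the higher Al³⁺(aq) concentration (2.4 M) acts as the cathode; ions are reduced there and produced at the dilute (0.00446 M) anode.
With n = 3, Ecell = −(0.0592/3)·log([dilute]/[conc]) = −(0.0592/3)·log(0.00446/2.4) = +0.054 V.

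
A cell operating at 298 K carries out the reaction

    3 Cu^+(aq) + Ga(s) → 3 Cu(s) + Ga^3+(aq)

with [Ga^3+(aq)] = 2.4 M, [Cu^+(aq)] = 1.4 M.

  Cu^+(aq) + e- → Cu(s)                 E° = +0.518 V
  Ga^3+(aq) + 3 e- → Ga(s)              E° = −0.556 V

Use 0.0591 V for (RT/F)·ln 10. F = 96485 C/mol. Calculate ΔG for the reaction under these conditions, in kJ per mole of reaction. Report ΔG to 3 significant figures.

−311 kJ/mol

With Cu⁺/Cu reduced at the cathode, E°cell = +0.518 − (−0.556) = +1.074 V and n = 3.
The reaction quotient is [Ga^3+(aq)] / [Cu^+(aq)]^3 = 0.875; by Nernst, E = +1.074 − (0.0591/3)(−0.058) = +1.0751 V.
Then ΔG = −nFE = −3 × 96485 × +1.0751 J/mol = −311 kJ/mol.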